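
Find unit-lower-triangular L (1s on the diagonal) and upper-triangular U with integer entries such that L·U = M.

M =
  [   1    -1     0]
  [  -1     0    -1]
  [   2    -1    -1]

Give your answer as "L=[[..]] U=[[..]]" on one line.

L=[[1,0,0],[-1,1,0],[2,-1,1]] U=[[1,-1,0],[0,-1,-1],[0,0,-2]]

  R1 -= -1·R0 → [0,-1,-1]
  R2 -= 2·R0 → [0,1,-1]
  R2 -= -1·R1 → [0,0,-2]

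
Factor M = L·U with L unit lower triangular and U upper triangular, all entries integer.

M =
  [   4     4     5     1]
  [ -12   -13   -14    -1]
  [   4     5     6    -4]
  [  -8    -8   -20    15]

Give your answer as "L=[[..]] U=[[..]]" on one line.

  r1 -= -3·r0 → [0,-1,1,2]
  r2 -= 1·r0 → [0,1,1,-5]
  r3 -= -2·r0 → [0,0,-10,17]
  r2 -= -1·r1 → [0,0,2,-3]
  r3 -= 0·r1 → [0,0,-10,17]
  r3 -= -5·r2 → [0,0,0,2]

L=[[1,0,0,0],[-3,1,0,0],[1,-1,1,0],[-2,0,-5,1]] U=[[4,4,5,1],[0,-1,1,2],[0,0,2,-3],[0,0,0,2]]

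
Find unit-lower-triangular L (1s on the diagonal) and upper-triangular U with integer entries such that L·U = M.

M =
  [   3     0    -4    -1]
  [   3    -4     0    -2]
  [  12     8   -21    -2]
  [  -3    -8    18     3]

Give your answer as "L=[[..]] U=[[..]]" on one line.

  R1 -= 1·R0 → [0,-4,4,-1]
  R2 -= 4·R0 → [0,8,-5,2]
  R3 -= -1·R0 → [0,-8,14,2]
  R2 -= -2·R1 → [0,0,3,0]
  R3 -= 2·R1 → [0,0,6,4]
  R3 -= 2·R2 → [0,0,0,4]

L=[[1,0,0,0],[1,1,0,0],[4,-2,1,0],[-1,2,2,1]] U=[[3,0,-4,-1],[0,-4,4,-1],[0,0,3,0],[0,0,0,4]]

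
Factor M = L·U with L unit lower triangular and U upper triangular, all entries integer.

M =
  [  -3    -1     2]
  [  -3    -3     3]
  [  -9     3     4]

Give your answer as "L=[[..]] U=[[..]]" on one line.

L=[[1,0,0],[1,1,0],[3,-3,1]] U=[[-3,-1,2],[0,-2,1],[0,0,1]]

  row1 -= 1·row0 → [0,-2,1]
  row2 -= 3·row0 → [0,6,-2]
  row2 -= -3·row1 → [0,0,1]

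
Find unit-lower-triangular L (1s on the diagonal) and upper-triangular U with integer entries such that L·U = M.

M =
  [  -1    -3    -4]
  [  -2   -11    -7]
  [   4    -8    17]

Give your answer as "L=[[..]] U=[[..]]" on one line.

L=[[1,0,0],[2,1,0],[-4,4,1]] U=[[-1,-3,-4],[0,-5,1],[0,0,-3]]

  R1 -= 2·R0 → [0,-5,1]
  R2 -= -4·R0 → [0,-20,1]
  R2 -= 4·R1 → [0,0,-3]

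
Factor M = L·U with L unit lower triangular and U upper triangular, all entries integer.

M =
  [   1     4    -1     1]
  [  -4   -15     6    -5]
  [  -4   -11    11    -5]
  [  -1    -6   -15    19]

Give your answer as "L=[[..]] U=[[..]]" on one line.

L=[[1,0,0,0],[-4,1,0,0],[-4,5,1,0],[-1,-2,4,1]] U=[[1,4,-1,1],[0,1,2,-1],[0,0,-3,4],[0,0,0,2]]

  row1 -= -4·row0 → [0,1,2,-1]
  row2 -= -4·row0 → [0,5,7,-1]
  row3 -= -1·row0 → [0,-2,-16,20]
  row2 -= 5·row1 → [0,0,-3,4]
  row3 -= -2·row1 → [0,0,-12,18]
  row3 -= 4·row2 → [0,0,0,2]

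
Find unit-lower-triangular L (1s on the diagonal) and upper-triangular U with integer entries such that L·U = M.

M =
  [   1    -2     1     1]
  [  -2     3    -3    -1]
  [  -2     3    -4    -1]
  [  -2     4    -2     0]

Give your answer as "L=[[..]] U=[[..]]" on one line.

  row1 -= -2·row0 → [0,-1,-1,1]
  row2 -= -2·row0 → [0,-1,-2,1]
  row3 -= -2·row0 → [0,0,0,2]
  row2 -= 1·row1 → [0,0,-1,0]
  row3 -= 0·row1 → [0,0,0,2]
  row3 -= 0·row2 → [0,0,0,2]

L=[[1,0,0,0],[-2,1,0,0],[-2,1,1,0],[-2,0,0,1]] U=[[1,-2,1,1],[0,-1,-1,1],[0,0,-1,0],[0,0,0,2]]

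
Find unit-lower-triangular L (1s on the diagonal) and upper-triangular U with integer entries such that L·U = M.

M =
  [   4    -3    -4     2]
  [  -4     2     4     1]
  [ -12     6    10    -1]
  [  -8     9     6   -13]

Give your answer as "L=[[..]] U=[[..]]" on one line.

L=[[1,0,0,0],[-1,1,0,0],[-3,3,1,0],[-2,-3,1,1]] U=[[4,-3,-4,2],[0,-1,0,3],[0,0,-2,-4],[0,0,0,4]]

  r1 -= -1·r0 → [0,-1,0,3]
  r2 -= -3·r0 → [0,-3,-2,5]
  r3 -= -2·r0 → [0,3,-2,-9]
  r2 -= 3·r1 → [0,0,-2,-4]
  r3 -= -3·r1 → [0,0,-2,0]
  r3 -= 1·r2 → [0,0,0,4]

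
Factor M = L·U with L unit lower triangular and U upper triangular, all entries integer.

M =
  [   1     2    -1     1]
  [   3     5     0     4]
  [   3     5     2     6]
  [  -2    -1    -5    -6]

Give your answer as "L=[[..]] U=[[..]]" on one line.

L=[[1,0,0,0],[3,1,0,0],[3,1,1,0],[-2,-3,1,1]] U=[[1,2,-1,1],[0,-1,3,1],[0,0,2,2],[0,0,0,-3]]

  R1 -= 3·R0 → [0,-1,3,1]
  R2 -= 3·R0 → [0,-1,5,3]
  R3 -= -2·R0 → [0,3,-7,-4]
  R2 -= 1·R1 → [0,0,2,2]
  R3 -= -3·R1 → [0,0,2,-1]
  R3 -= 1·R2 → [0,0,0,-3]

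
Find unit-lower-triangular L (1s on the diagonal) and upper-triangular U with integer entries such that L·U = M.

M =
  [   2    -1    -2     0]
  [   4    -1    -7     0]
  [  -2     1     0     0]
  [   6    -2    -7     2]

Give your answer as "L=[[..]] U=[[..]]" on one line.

L=[[1,0,0,0],[2,1,0,0],[-1,0,1,0],[3,1,-1,1]] U=[[2,-1,-2,0],[0,1,-3,0],[0,0,-2,0],[0,0,0,2]]

  r1 -= 2·r0 → [0,1,-3,0]
  r2 -= -1·r0 → [0,0,-2,0]
  r3 -= 3·r0 → [0,1,-1,2]
  r2 -= 0·r1 → [0,0,-2,0]
  r3 -= 1·r1 → [0,0,2,2]
  r3 -= -1·r2 → [0,0,0,2]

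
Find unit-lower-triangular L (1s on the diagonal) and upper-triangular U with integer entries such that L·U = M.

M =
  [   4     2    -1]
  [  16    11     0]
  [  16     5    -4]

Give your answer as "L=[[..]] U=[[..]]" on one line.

  row1 -= 4·row0 → [0,3,4]
  row2 -= 4·row0 → [0,-3,0]
  row2 -= -1·row1 → [0,0,4]

L=[[1,0,0],[4,1,0],[4,-1,1]] U=[[4,2,-1],[0,3,4],[0,0,4]]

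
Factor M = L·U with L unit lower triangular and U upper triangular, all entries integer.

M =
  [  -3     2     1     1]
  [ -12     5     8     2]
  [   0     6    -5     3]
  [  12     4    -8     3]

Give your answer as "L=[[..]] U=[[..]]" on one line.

  row1 -= 4·row0 → [0,-3,4,-2]
  row2 -= 0·row0 → [0,6,-5,3]
  row3 -= -4·row0 → [0,12,-4,7]
  row2 -= -2·row1 → [0,0,3,-1]
  row3 -= -4·row1 → [0,0,12,-1]
  row3 -= 4·row2 → [0,0,0,3]

L=[[1,0,0,0],[4,1,0,0],[0,-2,1,0],[-4,-4,4,1]] U=[[-3,2,1,1],[0,-3,4,-2],[0,0,3,-1],[0,0,0,3]]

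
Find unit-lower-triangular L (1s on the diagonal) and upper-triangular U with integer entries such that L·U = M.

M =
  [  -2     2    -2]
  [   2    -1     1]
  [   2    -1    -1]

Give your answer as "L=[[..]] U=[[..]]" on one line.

L=[[1,0,0],[-1,1,0],[-1,1,1]] U=[[-2,2,-2],[0,1,-1],[0,0,-2]]

  r1 -= -1·r0 → [0,1,-1]
  r2 -= -1·r0 → [0,1,-3]
  r2 -= 1·r1 → [0,0,-2]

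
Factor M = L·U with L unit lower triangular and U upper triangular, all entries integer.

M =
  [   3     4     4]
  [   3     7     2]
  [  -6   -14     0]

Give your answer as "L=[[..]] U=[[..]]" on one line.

L=[[1,0,0],[1,1,0],[-2,-2,1]] U=[[3,4,4],[0,3,-2],[0,0,4]]

  r1 -= 1·r0 → [0,3,-2]
  r2 -= -2·r0 → [0,-6,8]
  r2 -= -2·r1 → [0,0,4]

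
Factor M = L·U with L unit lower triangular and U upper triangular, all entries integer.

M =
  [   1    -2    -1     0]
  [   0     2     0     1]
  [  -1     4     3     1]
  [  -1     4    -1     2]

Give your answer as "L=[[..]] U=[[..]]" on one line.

  r1 -= 0·r0 → [0,2,0,1]
  r2 -= -1·r0 → [0,2,2,1]
  r3 -= -1·r0 → [0,2,-2,2]
  r2 -= 1·r1 → [0,0,2,0]
  r3 -= 1·r1 → [0,0,-2,1]
  r3 -= -1·r2 → [0,0,0,1]

L=[[1,0,0,0],[0,1,0,0],[-1,1,1,0],[-1,1,-1,1]] U=[[1,-2,-1,0],[0,2,0,1],[0,0,2,0],[0,0,0,1]]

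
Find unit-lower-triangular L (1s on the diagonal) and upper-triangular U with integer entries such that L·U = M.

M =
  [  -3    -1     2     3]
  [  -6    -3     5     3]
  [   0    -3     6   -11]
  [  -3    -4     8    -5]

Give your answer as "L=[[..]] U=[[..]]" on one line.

  R1 -= 2·R0 → [0,-1,1,-3]
  R2 -= 0·R0 → [0,-3,6,-11]
  R3 -= 1·R0 → [0,-3,6,-8]
  R2 -= 3·R1 → [0,0,3,-2]
  R3 -= 3·R1 → [0,0,3,1]
  R3 -= 1·R2 → [0,0,0,3]

L=[[1,0,0,0],[2,1,0,0],[0,3,1,0],[1,3,1,1]] U=[[-3,-1,2,3],[0,-1,1,-3],[0,0,3,-2],[0,0,0,3]]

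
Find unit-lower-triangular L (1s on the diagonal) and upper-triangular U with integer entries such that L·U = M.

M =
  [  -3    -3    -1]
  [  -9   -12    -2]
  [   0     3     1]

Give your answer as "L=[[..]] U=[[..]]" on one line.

L=[[1,0,0],[3,1,0],[0,-1,1]] U=[[-3,-3,-1],[0,-3,1],[0,0,2]]

  row1 -= 3·row0 → [0,-3,1]
  row2 -= 0·row0 → [0,3,1]
  row2 -= -1·row1 → [0,0,2]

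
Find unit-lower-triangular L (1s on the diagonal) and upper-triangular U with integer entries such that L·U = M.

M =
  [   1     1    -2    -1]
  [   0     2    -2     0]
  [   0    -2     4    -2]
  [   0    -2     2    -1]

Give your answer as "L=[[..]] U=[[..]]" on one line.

L=[[1,0,0,0],[0,1,0,0],[0,-1,1,0],[0,-1,0,1]] U=[[1,1,-2,-1],[0,2,-2,0],[0,0,2,-2],[0,0,0,-1]]

  row1 -= 0·row0 → [0,2,-2,0]
  row2 -= 0·row0 → [0,-2,4,-2]
  row3 -= 0·row0 → [0,-2,2,-1]
  row2 -= -1·row1 → [0,0,2,-2]
  row3 -= -1·row1 → [0,0,0,-1]
  row3 -= 0·row2 → [0,0,0,-1]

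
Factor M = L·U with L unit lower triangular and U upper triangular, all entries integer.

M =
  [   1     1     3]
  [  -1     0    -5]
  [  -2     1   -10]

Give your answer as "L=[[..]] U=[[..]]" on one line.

L=[[1,0,0],[-1,1,0],[-2,3,1]] U=[[1,1,3],[0,1,-2],[0,0,2]]

  row1 -= -1·row0 → [0,1,-2]
  row2 -= -2·row0 → [0,3,-4]
  row2 -= 3·row1 → [0,0,2]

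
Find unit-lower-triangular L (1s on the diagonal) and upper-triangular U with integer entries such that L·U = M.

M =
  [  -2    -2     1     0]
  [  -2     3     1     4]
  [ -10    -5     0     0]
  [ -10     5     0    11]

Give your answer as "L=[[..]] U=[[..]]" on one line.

L=[[1,0,0,0],[1,1,0,0],[5,1,1,0],[5,3,1,1]] U=[[-2,-2,1,0],[0,5,0,4],[0,0,-5,-4],[0,0,0,3]]

  R1 -= 1·R0 → [0,5,0,4]
  R2 -= 5·R0 → [0,5,-5,0]
  R3 -= 5·R0 → [0,15,-5,11]
  R2 -= 1·R1 → [0,0,-5,-4]
  R3 -= 3·R1 → [0,0,-5,-1]
  R3 -= 1·R2 → [0,0,0,3]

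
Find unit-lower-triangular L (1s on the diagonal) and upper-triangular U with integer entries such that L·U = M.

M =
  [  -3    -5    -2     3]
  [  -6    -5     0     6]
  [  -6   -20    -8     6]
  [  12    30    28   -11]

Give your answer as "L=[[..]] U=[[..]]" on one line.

L=[[1,0,0,0],[2,1,0,0],[2,-2,1,0],[-4,2,3,1]] U=[[-3,-5,-2,3],[0,5,4,0],[0,0,4,0],[0,0,0,1]]

  row1 -= 2·row0 → [0,5,4,0]
  row2 -= 2·row0 → [0,-10,-4,0]
  row3 -= -4·row0 → [0,10,20,1]
  row2 -= -2·row1 → [0,0,4,0]
  row3 -= 2·row1 → [0,0,12,1]
  row3 -= 3·row2 → [0,0,0,1]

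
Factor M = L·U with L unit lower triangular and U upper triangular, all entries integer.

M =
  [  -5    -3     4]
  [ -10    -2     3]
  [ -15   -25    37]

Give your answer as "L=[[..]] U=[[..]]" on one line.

L=[[1,0,0],[2,1,0],[3,-4,1]] U=[[-5,-3,4],[0,4,-5],[0,0,5]]

  R1 -= 2·R0 → [0,4,-5]
  R2 -= 3·R0 → [0,-16,25]
  R2 -= -4·R1 → [0,0,5]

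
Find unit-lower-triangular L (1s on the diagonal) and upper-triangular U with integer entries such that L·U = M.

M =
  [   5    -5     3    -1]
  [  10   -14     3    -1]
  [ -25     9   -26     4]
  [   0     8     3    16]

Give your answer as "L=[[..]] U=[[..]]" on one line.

L=[[1,0,0,0],[2,1,0,0],[-5,4,1,0],[0,-2,-3,1]] U=[[5,-5,3,-1],[0,-4,-3,1],[0,0,1,-5],[0,0,0,3]]

  r1 -= 2·r0 → [0,-4,-3,1]
  r2 -= -5·r0 → [0,-16,-11,-1]
  r3 -= 0·r0 → [0,8,3,16]
  r2 -= 4·r1 → [0,0,1,-5]
  r3 -= -2·r1 → [0,0,-3,18]
  r3 -= -3·r2 → [0,0,0,3]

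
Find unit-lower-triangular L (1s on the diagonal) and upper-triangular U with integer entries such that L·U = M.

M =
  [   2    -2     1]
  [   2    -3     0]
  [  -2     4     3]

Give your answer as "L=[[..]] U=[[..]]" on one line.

  r1 -= 1·r0 → [0,-1,-1]
  r2 -= -1·r0 → [0,2,4]
  r2 -= -2·r1 → [0,0,2]

L=[[1,0,0],[1,1,0],[-1,-2,1]] U=[[2,-2,1],[0,-1,-1],[0,0,2]]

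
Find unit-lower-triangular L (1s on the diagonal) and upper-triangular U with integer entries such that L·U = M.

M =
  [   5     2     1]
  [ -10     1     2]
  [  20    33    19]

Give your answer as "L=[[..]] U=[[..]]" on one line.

L=[[1,0,0],[-2,1,0],[4,5,1]] U=[[5,2,1],[0,5,4],[0,0,-5]]

  r1 -= -2·r0 → [0,5,4]
  r2 -= 4·r0 → [0,25,15]
  r2 -= 5·r1 → [0,0,-5]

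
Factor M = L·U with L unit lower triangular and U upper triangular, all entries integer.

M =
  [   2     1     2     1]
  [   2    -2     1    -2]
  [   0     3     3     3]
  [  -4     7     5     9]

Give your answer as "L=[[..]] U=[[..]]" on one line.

  R1 -= 1·R0 → [0,-3,-1,-3]
  R2 -= 0·R0 → [0,3,3,3]
  R3 -= -2·R0 → [0,9,9,11]
  R2 -= -1·R1 → [0,0,2,0]
  R3 -= -3·R1 → [0,0,6,2]
  R3 -= 3·R2 → [0,0,0,2]

L=[[1,0,0,0],[1,1,0,0],[0,-1,1,0],[-2,-3,3,1]] U=[[2,1,2,1],[0,-3,-1,-3],[0,0,2,0],[0,0,0,2]]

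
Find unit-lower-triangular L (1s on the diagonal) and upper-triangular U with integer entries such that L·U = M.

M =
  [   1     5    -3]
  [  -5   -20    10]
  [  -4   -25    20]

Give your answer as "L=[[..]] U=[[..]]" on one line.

L=[[1,0,0],[-5,1,0],[-4,-1,1]] U=[[1,5,-3],[0,5,-5],[0,0,3]]

  row1 -= -5·row0 → [0,5,-5]
  row2 -= -4·row0 → [0,-5,8]
  row2 -= -1·row1 → [0,0,3]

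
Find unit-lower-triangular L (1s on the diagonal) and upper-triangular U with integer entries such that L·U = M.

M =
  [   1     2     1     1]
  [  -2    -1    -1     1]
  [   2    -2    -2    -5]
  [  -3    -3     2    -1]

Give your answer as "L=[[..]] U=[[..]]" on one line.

  r1 -= -2·r0 → [0,3,1,3]
  r2 -= 2·r0 → [0,-6,-4,-7]
  r3 -= -3·r0 → [0,3,5,2]
  r2 -= -2·r1 → [0,0,-2,-1]
  r3 -= 1·r1 → [0,0,4,-1]
  r3 -= -2·r2 → [0,0,0,-3]

L=[[1,0,0,0],[-2,1,0,0],[2,-2,1,0],[-3,1,-2,1]] U=[[1,2,1,1],[0,3,1,3],[0,0,-2,-1],[0,0,0,-3]]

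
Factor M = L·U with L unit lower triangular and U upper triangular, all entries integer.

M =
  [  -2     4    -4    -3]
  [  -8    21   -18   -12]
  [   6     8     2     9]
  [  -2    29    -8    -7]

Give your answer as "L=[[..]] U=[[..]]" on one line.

  row1 -= 4·row0 → [0,5,-2,0]
  row2 -= -3·row0 → [0,20,-10,0]
  row3 -= 1·row0 → [0,25,-4,-4]
  row2 -= 4·row1 → [0,0,-2,0]
  row3 -= 5·row1 → [0,0,6,-4]
  row3 -= -3·row2 → [0,0,0,-4]

L=[[1,0,0,0],[4,1,0,0],[-3,4,1,0],[1,5,-3,1]] U=[[-2,4,-4,-3],[0,5,-2,0],[0,0,-2,0],[0,0,0,-4]]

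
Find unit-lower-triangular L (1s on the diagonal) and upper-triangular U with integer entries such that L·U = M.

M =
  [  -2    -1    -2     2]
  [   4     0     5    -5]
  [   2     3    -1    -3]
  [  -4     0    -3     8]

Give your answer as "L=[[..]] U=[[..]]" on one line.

L=[[1,0,0,0],[-2,1,0,0],[-1,-1,1,0],[2,-1,-1,1]] U=[[-2,-1,-2,2],[0,-2,1,-1],[0,0,-2,-2],[0,0,0,1]]

  R1 -= -2·R0 → [0,-2,1,-1]
  R2 -= -1·R0 → [0,2,-3,-1]
  R3 -= 2·R0 → [0,2,1,4]
  R2 -= -1·R1 → [0,0,-2,-2]
  R3 -= -1·R1 → [0,0,2,3]
  R3 -= -1·R2 → [0,0,0,1]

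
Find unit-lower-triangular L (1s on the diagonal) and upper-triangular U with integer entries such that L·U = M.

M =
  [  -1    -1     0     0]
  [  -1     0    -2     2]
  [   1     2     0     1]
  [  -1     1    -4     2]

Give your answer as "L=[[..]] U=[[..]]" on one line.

  R1 -= 1·R0 → [0,1,-2,2]
  R2 -= -1·R0 → [0,1,0,1]
  R3 -= 1·R0 → [0,2,-4,2]
  R2 -= 1·R1 → [0,0,2,-1]
  R3 -= 2·R1 → [0,0,0,-2]
  R3 -= 0·R2 → [0,0,0,-2]

L=[[1,0,0,0],[1,1,0,0],[-1,1,1,0],[1,2,0,1]] U=[[-1,-1,0,0],[0,1,-2,2],[0,0,2,-1],[0,0,0,-2]]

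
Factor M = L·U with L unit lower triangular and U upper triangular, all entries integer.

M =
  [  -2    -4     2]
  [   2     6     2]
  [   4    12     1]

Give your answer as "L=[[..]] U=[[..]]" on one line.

L=[[1,0,0],[-1,1,0],[-2,2,1]] U=[[-2,-4,2],[0,2,4],[0,0,-3]]

  R1 -= -1·R0 → [0,2,4]
  R2 -= -2·R0 → [0,4,5]
  R2 -= 2·R1 → [0,0,-3]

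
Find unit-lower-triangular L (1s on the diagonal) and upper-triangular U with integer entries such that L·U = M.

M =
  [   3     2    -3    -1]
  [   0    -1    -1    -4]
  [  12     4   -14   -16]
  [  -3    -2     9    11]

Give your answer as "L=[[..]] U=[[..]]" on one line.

L=[[1,0,0,0],[0,1,0,0],[4,4,1,0],[-1,0,3,1]] U=[[3,2,-3,-1],[0,-1,-1,-4],[0,0,2,4],[0,0,0,-2]]

  r1 -= 0·r0 → [0,-1,-1,-4]
  r2 -= 4·r0 → [0,-4,-2,-12]
  r3 -= -1·r0 → [0,0,6,10]
  r2 -= 4·r1 → [0,0,2,4]
  r3 -= 0·r1 → [0,0,6,10]
  r3 -= 3·r2 → [0,0,0,-2]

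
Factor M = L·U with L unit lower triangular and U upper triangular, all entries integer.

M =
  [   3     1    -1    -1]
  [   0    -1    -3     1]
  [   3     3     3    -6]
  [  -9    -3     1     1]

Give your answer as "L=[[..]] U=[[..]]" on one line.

L=[[1,0,0,0],[0,1,0,0],[1,-2,1,0],[-3,0,1,1]] U=[[3,1,-1,-1],[0,-1,-3,1],[0,0,-2,-3],[0,0,0,1]]

  row1 -= 0·row0 → [0,-1,-3,1]
  row2 -= 1·row0 → [0,2,4,-5]
  row3 -= -3·row0 → [0,0,-2,-2]
  row2 -= -2·row1 → [0,0,-2,-3]
  row3 -= 0·row1 → [0,0,-2,-2]
  row3 -= 1·row2 → [0,0,0,1]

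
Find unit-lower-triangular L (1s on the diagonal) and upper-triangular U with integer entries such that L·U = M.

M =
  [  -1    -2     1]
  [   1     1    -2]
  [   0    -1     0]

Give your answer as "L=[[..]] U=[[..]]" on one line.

L=[[1,0,0],[-1,1,0],[0,1,1]] U=[[-1,-2,1],[0,-1,-1],[0,0,1]]

  row1 -= -1·row0 → [0,-1,-1]
  row2 -= 0·row0 → [0,-1,0]
  row2 -= 1·row1 → [0,0,1]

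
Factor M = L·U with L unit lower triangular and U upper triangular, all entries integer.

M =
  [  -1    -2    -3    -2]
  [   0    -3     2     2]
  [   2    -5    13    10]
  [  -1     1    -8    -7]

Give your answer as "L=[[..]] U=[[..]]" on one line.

L=[[1,0,0,0],[0,1,0,0],[-2,3,1,0],[1,-1,-3,1]] U=[[-1,-2,-3,-2],[0,-3,2,2],[0,0,1,0],[0,0,0,-3]]

  r1 -= 0·r0 → [0,-3,2,2]
  r2 -= -2·r0 → [0,-9,7,6]
  r3 -= 1·r0 → [0,3,-5,-5]
  r2 -= 3·r1 → [0,0,1,0]
  r3 -= -1·r1 → [0,0,-3,-3]
  r3 -= -3·r2 → [0,0,0,-3]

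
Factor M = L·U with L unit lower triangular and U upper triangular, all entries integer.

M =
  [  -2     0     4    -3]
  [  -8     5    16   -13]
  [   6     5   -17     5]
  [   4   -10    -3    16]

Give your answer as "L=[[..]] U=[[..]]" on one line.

L=[[1,0,0,0],[4,1,0,0],[-3,1,1,0],[-2,-2,-1,1]] U=[[-2,0,4,-3],[0,5,0,-1],[0,0,-5,-3],[0,0,0,5]]

  row1 -= 4·row0 → [0,5,0,-1]
  row2 -= -3·row0 → [0,5,-5,-4]
  row3 -= -2·row0 → [0,-10,5,10]
  row2 -= 1·row1 → [0,0,-5,-3]
  row3 -= -2·row1 → [0,0,5,8]
  row3 -= -1·row2 → [0,0,0,5]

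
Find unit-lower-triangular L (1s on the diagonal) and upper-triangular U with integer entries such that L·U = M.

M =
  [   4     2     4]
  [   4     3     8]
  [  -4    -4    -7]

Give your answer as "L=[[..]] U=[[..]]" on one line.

L=[[1,0,0],[1,1,0],[-1,-2,1]] U=[[4,2,4],[0,1,4],[0,0,5]]

  r1 -= 1·r0 → [0,1,4]
  r2 -= -1·r0 → [0,-2,-3]
  r2 -= -2·r1 → [0,0,5]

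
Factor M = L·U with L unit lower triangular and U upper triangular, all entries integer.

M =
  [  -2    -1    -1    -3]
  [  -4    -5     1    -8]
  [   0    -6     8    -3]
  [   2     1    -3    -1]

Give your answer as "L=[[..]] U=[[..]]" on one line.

  r1 -= 2·r0 → [0,-3,3,-2]
  r2 -= 0·r0 → [0,-6,8,-3]
  r3 -= -1·r0 → [0,0,-4,-4]
  r2 -= 2·r1 → [0,0,2,1]
  r3 -= 0·r1 → [0,0,-4,-4]
  r3 -= -2·r2 → [0,0,0,-2]

L=[[1,0,0,0],[2,1,0,0],[0,2,1,0],[-1,0,-2,1]] U=[[-2,-1,-1,-3],[0,-3,3,-2],[0,0,2,1],[0,0,0,-2]]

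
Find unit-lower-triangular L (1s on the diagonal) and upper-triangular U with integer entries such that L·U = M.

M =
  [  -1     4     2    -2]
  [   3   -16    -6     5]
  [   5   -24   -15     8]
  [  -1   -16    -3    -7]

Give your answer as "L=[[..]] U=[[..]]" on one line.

  r1 -= -3·r0 → [0,-4,0,-1]
  r2 -= -5·r0 → [0,-4,-5,-2]
  r3 -= 1·r0 → [0,-20,-5,-5]
  r2 -= 1·r1 → [0,0,-5,-1]
  r3 -= 5·r1 → [0,0,-5,0]
  r3 -= 1·r2 → [0,0,0,1]

L=[[1,0,0,0],[-3,1,0,0],[-5,1,1,0],[1,5,1,1]] U=[[-1,4,2,-2],[0,-4,0,-1],[0,0,-5,-1],[0,0,0,1]]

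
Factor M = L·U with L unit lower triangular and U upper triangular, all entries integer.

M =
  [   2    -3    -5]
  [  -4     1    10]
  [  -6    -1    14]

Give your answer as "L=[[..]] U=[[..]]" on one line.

  r1 -= -2·r0 → [0,-5,0]
  r2 -= -3·r0 → [0,-10,-1]
  r2 -= 2·r1 → [0,0,-1]

L=[[1,0,0],[-2,1,0],[-3,2,1]] U=[[2,-3,-5],[0,-5,0],[0,0,-1]]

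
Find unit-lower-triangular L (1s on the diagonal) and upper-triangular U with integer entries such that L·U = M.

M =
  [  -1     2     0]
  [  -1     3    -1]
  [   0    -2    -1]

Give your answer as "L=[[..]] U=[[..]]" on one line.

  row1 -= 1·row0 → [0,1,-1]
  row2 -= 0·row0 → [0,-2,-1]
  row2 -= -2·row1 → [0,0,-3]

L=[[1,0,0],[1,1,0],[0,-2,1]] U=[[-1,2,0],[0,1,-1],[0,0,-3]]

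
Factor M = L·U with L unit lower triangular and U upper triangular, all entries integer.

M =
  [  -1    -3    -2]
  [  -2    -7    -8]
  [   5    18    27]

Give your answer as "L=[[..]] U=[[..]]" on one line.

  row1 -= 2·row0 → [0,-1,-4]
  row2 -= -5·row0 → [0,3,17]
  row2 -= -3·row1 → [0,0,5]

L=[[1,0,0],[2,1,0],[-5,-3,1]] U=[[-1,-3,-2],[0,-1,-4],[0,0,5]]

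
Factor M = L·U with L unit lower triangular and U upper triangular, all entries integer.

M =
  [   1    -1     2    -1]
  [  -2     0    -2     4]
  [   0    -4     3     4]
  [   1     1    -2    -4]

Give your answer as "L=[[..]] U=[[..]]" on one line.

  r1 -= -2·r0 → [0,-2,2,2]
  r2 -= 0·r0 → [0,-4,3,4]
  r3 -= 1·r0 → [0,2,-4,-3]
  r2 -= 2·r1 → [0,0,-1,0]
  r3 -= -1·r1 → [0,0,-2,-1]
  r3 -= 2·r2 → [0,0,0,-1]

L=[[1,0,0,0],[-2,1,0,0],[0,2,1,0],[1,-1,2,1]] U=[[1,-1,2,-1],[0,-2,2,2],[0,0,-1,0],[0,0,0,-1]]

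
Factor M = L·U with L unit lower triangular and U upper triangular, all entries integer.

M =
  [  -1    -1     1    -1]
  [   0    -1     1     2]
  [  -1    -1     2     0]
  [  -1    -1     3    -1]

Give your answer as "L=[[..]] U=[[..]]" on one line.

L=[[1,0,0,0],[0,1,0,0],[1,0,1,0],[1,0,2,1]] U=[[-1,-1,1,-1],[0,-1,1,2],[0,0,1,1],[0,0,0,-2]]

  R1 -= 0·R0 → [0,-1,1,2]
  R2 -= 1·R0 → [0,0,1,1]
  R3 -= 1·R0 → [0,0,2,0]
  R2 -= 0·R1 → [0,0,1,1]
  R3 -= 0·R1 → [0,0,2,0]
  R3 -= 2·R2 → [0,0,0,-2]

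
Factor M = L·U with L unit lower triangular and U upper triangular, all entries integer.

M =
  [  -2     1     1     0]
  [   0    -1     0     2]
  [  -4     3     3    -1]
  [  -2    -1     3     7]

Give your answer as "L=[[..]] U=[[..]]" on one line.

L=[[1,0,0,0],[0,1,0,0],[2,-1,1,0],[1,2,2,1]] U=[[-2,1,1,0],[0,-1,0,2],[0,0,1,1],[0,0,0,1]]

  row1 -= 0·row0 → [0,-1,0,2]
  row2 -= 2·row0 → [0,1,1,-1]
  row3 -= 1·row0 → [0,-2,2,7]
  row2 -= -1·row1 → [0,0,1,1]
  row3 -= 2·row1 → [0,0,2,3]
  row3 -= 2·row2 → [0,0,0,1]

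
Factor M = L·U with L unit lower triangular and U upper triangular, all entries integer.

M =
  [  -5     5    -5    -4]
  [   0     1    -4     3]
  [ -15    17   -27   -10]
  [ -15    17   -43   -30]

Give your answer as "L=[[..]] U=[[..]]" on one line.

L=[[1,0,0,0],[0,1,0,0],[3,2,1,0],[3,2,5,1]] U=[[-5,5,-5,-4],[0,1,-4,3],[0,0,-4,-4],[0,0,0,-4]]

  row1 -= 0·row0 → [0,1,-4,3]
  row2 -= 3·row0 → [0,2,-12,2]
  row3 -= 3·row0 → [0,2,-28,-18]
  row2 -= 2·row1 → [0,0,-4,-4]
  row3 -= 2·row1 → [0,0,-20,-24]
  row3 -= 5·row2 → [0,0,0,-4]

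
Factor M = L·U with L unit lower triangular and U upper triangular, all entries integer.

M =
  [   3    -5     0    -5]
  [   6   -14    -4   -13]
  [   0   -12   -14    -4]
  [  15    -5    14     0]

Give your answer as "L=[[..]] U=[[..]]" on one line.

  R1 -= 2·R0 → [0,-4,-4,-3]
  R2 -= 0·R0 → [0,-12,-14,-4]
  R3 -= 5·R0 → [0,20,14,25]
  R2 -= 3·R1 → [0,0,-2,5]
  R3 -= -5·R1 → [0,0,-6,10]
  R3 -= 3·R2 → [0,0,0,-5]

L=[[1,0,0,0],[2,1,0,0],[0,3,1,0],[5,-5,3,1]] U=[[3,-5,0,-5],[0,-4,-4,-3],[0,0,-2,5],[0,0,0,-5]]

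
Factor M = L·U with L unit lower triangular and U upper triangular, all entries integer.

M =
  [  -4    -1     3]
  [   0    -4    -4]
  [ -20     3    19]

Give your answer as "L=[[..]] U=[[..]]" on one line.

  row1 -= 0·row0 → [0,-4,-4]
  row2 -= 5·row0 → [0,8,4]
  row2 -= -2·row1 → [0,0,-4]

L=[[1,0,0],[0,1,0],[5,-2,1]] U=[[-4,-1,3],[0,-4,-4],[0,0,-4]]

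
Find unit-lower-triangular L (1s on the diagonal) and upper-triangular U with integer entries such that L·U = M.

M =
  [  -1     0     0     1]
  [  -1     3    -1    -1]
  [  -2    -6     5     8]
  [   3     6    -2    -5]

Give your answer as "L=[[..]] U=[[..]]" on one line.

  r1 -= 1·r0 → [0,3,-1,-2]
  r2 -= 2·r0 → [0,-6,5,6]
  r3 -= -3·r0 → [0,6,-2,-2]
  r2 -= -2·r1 → [0,0,3,2]
  r3 -= 2·r1 → [0,0,0,2]
  r3 -= 0·r2 → [0,0,0,2]

L=[[1,0,0,0],[1,1,0,0],[2,-2,1,0],[-3,2,0,1]] U=[[-1,0,0,1],[0,3,-1,-2],[0,0,3,2],[0,0,0,2]]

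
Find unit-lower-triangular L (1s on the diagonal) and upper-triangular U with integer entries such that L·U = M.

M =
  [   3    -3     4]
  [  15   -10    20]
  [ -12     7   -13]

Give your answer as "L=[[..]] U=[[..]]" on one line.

  R1 -= 5·R0 → [0,5,0]
  R2 -= -4·R0 → [0,-5,3]
  R2 -= -1·R1 → [0,0,3]

L=[[1,0,0],[5,1,0],[-4,-1,1]] U=[[3,-3,4],[0,5,0],[0,0,3]]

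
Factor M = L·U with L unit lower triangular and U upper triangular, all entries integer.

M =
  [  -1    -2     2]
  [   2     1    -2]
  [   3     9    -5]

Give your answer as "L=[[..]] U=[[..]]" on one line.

L=[[1,0,0],[-2,1,0],[-3,-1,1]] U=[[-1,-2,2],[0,-3,2],[0,0,3]]

  row1 -= -2·row0 → [0,-3,2]
  row2 -= -3·row0 → [0,3,1]
  row2 -= -1·row1 → [0,0,3]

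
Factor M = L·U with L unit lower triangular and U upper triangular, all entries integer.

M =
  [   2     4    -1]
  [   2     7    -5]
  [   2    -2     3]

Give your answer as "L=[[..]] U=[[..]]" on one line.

  R1 -= 1·R0 → [0,3,-4]
  R2 -= 1·R0 → [0,-6,4]
  R2 -= -2·R1 → [0,0,-4]

L=[[1,0,0],[1,1,0],[1,-2,1]] U=[[2,4,-1],[0,3,-4],[0,0,-4]]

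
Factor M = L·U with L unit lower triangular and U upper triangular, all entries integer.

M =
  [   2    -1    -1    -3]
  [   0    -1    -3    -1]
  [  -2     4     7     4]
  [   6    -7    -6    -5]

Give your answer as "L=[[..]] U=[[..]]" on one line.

L=[[1,0,0,0],[0,1,0,0],[-1,-3,1,0],[3,4,-3,1]] U=[[2,-1,-1,-3],[0,-1,-3,-1],[0,0,-3,-2],[0,0,0,2]]

  r1 -= 0·r0 → [0,-1,-3,-1]
  r2 -= -1·r0 → [0,3,6,1]
  r3 -= 3·r0 → [0,-4,-3,4]
  r2 -= -3·r1 → [0,0,-3,-2]
  r3 -= 4·r1 → [0,0,9,8]
  r3 -= -3·r2 → [0,0,0,2]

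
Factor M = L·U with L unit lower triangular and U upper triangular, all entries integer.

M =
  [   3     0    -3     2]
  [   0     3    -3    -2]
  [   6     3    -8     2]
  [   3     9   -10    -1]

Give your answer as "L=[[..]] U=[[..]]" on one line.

L=[[1,0,0,0],[0,1,0,0],[2,1,1,0],[1,3,2,1]] U=[[3,0,-3,2],[0,3,-3,-2],[0,0,1,0],[0,0,0,3]]

  row1 -= 0·row0 → [0,3,-3,-2]
  row2 -= 2·row0 → [0,3,-2,-2]
  row3 -= 1·row0 → [0,9,-7,-3]
  row2 -= 1·row1 → [0,0,1,0]
  row3 -= 3·row1 → [0,0,2,3]
  row3 -= 2·row2 → [0,0,0,3]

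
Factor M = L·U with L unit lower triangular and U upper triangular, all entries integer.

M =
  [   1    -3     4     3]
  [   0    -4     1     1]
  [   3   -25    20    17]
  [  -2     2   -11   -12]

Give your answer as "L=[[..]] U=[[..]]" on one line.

  row1 -= 0·row0 → [0,-4,1,1]
  row2 -= 3·row0 → [0,-16,8,8]
  row3 -= -2·row0 → [0,-4,-3,-6]
  row2 -= 4·row1 → [0,0,4,4]
  row3 -= 1·row1 → [0,0,-4,-7]
  row3 -= -1·row2 → [0,0,0,-3]

L=[[1,0,0,0],[0,1,0,0],[3,4,1,0],[-2,1,-1,1]] U=[[1,-3,4,3],[0,-4,1,1],[0,0,4,4],[0,0,0,-3]]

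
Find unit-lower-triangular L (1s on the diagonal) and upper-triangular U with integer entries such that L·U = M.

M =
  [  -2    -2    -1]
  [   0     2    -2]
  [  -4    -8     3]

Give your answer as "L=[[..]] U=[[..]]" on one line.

L=[[1,0,0],[0,1,0],[2,-2,1]] U=[[-2,-2,-1],[0,2,-2],[0,0,1]]

  R1 -= 0·R0 → [0,2,-2]
  R2 -= 2·R0 → [0,-4,5]
  R2 -= -2·R1 → [0,0,1]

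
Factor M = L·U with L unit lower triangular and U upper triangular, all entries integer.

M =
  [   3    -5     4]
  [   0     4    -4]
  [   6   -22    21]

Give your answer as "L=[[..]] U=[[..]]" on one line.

  R1 -= 0·R0 → [0,4,-4]
  R2 -= 2·R0 → [0,-12,13]
  R2 -= -3·R1 → [0,0,1]

L=[[1,0,0],[0,1,0],[2,-3,1]] U=[[3,-5,4],[0,4,-4],[0,0,1]]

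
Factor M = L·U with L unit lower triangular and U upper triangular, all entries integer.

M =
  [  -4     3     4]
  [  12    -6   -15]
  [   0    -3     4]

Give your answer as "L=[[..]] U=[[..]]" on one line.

L=[[1,0,0],[-3,1,0],[0,-1,1]] U=[[-4,3,4],[0,3,-3],[0,0,1]]

  R1 -= -3·R0 → [0,3,-3]
  R2 -= 0·R0 → [0,-3,4]
  R2 -= -1·R1 → [0,0,1]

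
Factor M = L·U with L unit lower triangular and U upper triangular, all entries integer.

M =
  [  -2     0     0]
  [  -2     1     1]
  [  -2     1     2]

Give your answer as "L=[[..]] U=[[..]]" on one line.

  r1 -= 1·r0 → [0,1,1]
  r2 -= 1·r0 → [0,1,2]
  r2 -= 1·r1 → [0,0,1]

L=[[1,0,0],[1,1,0],[1,1,1]] U=[[-2,0,0],[0,1,1],[0,0,1]]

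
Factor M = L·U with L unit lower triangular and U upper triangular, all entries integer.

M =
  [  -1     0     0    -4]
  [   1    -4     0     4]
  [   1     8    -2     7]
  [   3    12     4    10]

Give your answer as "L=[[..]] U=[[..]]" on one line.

  r1 -= -1·r0 → [0,-4,0,0]
  r2 -= -1·r0 → [0,8,-2,3]
  r3 -= -3·r0 → [0,12,4,-2]
  r2 -= -2·r1 → [0,0,-2,3]
  r3 -= -3·r1 → [0,0,4,-2]
  r3 -= -2·r2 → [0,0,0,4]

L=[[1,0,0,0],[-1,1,0,0],[-1,-2,1,0],[-3,-3,-2,1]] U=[[-1,0,0,-4],[0,-4,0,0],[0,0,-2,3],[0,0,0,4]]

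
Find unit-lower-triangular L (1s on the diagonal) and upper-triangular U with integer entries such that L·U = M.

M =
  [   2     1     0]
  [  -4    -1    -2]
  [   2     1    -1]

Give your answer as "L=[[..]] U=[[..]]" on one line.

  row1 -= -2·row0 → [0,1,-2]
  row2 -= 1·row0 → [0,0,-1]
  row2 -= 0·row1 → [0,0,-1]

L=[[1,0,0],[-2,1,0],[1,0,1]] U=[[2,1,0],[0,1,-2],[0,0,-1]]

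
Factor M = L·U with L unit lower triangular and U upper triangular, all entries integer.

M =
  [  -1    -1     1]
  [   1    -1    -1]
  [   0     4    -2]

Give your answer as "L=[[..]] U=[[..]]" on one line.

  R1 -= -1·R0 → [0,-2,0]
  R2 -= 0·R0 → [0,4,-2]
  R2 -= -2·R1 → [0,0,-2]

L=[[1,0,0],[-1,1,0],[0,-2,1]] U=[[-1,-1,1],[0,-2,0],[0,0,-2]]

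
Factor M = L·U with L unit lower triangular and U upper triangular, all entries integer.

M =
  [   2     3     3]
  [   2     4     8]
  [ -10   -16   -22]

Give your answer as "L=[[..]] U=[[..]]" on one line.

  row1 -= 1·row0 → [0,1,5]
  row2 -= -5·row0 → [0,-1,-7]
  row2 -= -1·row1 → [0,0,-2]

L=[[1,0,0],[1,1,0],[-5,-1,1]] U=[[2,3,3],[0,1,5],[0,0,-2]]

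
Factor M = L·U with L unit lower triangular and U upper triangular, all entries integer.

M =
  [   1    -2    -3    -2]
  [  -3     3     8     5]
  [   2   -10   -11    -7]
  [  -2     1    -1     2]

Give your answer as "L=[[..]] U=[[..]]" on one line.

L=[[1,0,0,0],[-3,1,0,0],[2,2,1,0],[-2,1,2,1]] U=[[1,-2,-3,-2],[0,-3,-1,-1],[0,0,-3,-1],[0,0,0,1]]

  row1 -= -3·row0 → [0,-3,-1,-1]
  row2 -= 2·row0 → [0,-6,-5,-3]
  row3 -= -2·row0 → [0,-3,-7,-2]
  row2 -= 2·row1 → [0,0,-3,-1]
  row3 -= 1·row1 → [0,0,-6,-1]
  row3 -= 2·row2 → [0,0,0,1]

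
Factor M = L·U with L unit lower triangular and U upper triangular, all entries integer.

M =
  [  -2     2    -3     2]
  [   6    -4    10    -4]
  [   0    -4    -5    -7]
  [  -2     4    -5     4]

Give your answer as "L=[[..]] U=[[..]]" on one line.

  r1 -= -3·r0 → [0,2,1,2]
  r2 -= 0·r0 → [0,-4,-5,-7]
  r3 -= 1·r0 → [0,2,-2,2]
  r2 -= -2·r1 → [0,0,-3,-3]
  r3 -= 1·r1 → [0,0,-3,0]
  r3 -= 1·r2 → [0,0,0,3]

L=[[1,0,0,0],[-3,1,0,0],[0,-2,1,0],[1,1,1,1]] U=[[-2,2,-3,2],[0,2,1,2],[0,0,-3,-3],[0,0,0,3]]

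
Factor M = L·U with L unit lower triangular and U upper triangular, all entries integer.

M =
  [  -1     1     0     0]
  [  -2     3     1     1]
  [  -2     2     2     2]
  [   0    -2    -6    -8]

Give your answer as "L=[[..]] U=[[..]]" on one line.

  R1 -= 2·R0 → [0,1,1,1]
  R2 -= 2·R0 → [0,0,2,2]
  R3 -= 0·R0 → [0,-2,-6,-8]
  R2 -= 0·R1 → [0,0,2,2]
  R3 -= -2·R1 → [0,0,-4,-6]
  R3 -= -2·R2 → [0,0,0,-2]

L=[[1,0,0,0],[2,1,0,0],[2,0,1,0],[0,-2,-2,1]] U=[[-1,1,0,0],[0,1,1,1],[0,0,2,2],[0,0,0,-2]]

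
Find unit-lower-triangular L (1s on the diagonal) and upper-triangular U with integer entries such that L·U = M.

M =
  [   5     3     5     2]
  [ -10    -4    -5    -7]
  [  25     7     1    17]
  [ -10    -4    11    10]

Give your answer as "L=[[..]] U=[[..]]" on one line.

L=[[1,0,0,0],[-2,1,0,0],[5,-4,1,0],[-2,1,-4,1]] U=[[5,3,5,2],[0,2,5,-3],[0,0,-4,-5],[0,0,0,-3]]

  r1 -= -2·r0 → [0,2,5,-3]
  r2 -= 5·r0 → [0,-8,-24,7]
  r3 -= -2·r0 → [0,2,21,14]
  r2 -= -4·r1 → [0,0,-4,-5]
  r3 -= 1·r1 → [0,0,16,17]
  r3 -= -4·r2 → [0,0,0,-3]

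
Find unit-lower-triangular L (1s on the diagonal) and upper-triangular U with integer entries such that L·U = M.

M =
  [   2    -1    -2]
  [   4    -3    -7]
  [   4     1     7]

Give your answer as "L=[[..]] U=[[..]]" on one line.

L=[[1,0,0],[2,1,0],[2,-3,1]] U=[[2,-1,-2],[0,-1,-3],[0,0,2]]

  row1 -= 2·row0 → [0,-1,-3]
  row2 -= 2·row0 → [0,3,11]
  row2 -= -3·row1 → [0,0,2]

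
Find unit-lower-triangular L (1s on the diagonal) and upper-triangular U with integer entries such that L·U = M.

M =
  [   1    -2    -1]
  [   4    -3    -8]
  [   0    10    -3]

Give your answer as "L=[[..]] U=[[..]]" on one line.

  R1 -= 4·R0 → [0,5,-4]
  R2 -= 0·R0 → [0,10,-3]
  R2 -= 2·R1 → [0,0,5]

L=[[1,0,0],[4,1,0],[0,2,1]] U=[[1,-2,-1],[0,5,-4],[0,0,5]]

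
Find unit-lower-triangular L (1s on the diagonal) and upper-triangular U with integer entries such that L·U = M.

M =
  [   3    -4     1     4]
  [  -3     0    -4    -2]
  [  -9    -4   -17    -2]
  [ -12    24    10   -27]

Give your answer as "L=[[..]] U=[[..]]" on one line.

  row1 -= -1·row0 → [0,-4,-3,2]
  row2 -= -3·row0 → [0,-16,-14,10]
  row3 -= -4·row0 → [0,8,14,-11]
  row2 -= 4·row1 → [0,0,-2,2]
  row3 -= -2·row1 → [0,0,8,-7]
  row3 -= -4·row2 → [0,0,0,1]

L=[[1,0,0,0],[-1,1,0,0],[-3,4,1,0],[-4,-2,-4,1]] U=[[3,-4,1,4],[0,-4,-3,2],[0,0,-2,2],[0,0,0,1]]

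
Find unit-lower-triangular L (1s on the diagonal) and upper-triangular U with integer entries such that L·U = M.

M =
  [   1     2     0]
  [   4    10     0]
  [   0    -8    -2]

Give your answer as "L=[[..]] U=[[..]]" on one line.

  row1 -= 4·row0 → [0,2,0]
  row2 -= 0·row0 → [0,-8,-2]
  row2 -= -4·row1 → [0,0,-2]

L=[[1,0,0],[4,1,0],[0,-4,1]] U=[[1,2,0],[0,2,0],[0,0,-2]]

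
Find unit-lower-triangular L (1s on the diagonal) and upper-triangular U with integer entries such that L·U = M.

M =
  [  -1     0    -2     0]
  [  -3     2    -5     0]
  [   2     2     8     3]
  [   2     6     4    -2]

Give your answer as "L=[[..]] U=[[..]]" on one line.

  r1 -= 3·r0 → [0,2,1,0]
  r2 -= -2·r0 → [0,2,4,3]
  r3 -= -2·r0 → [0,6,0,-2]
  r2 -= 1·r1 → [0,0,3,3]
  r3 -= 3·r1 → [0,0,-3,-2]
  r3 -= -1·r2 → [0,0,0,1]

L=[[1,0,0,0],[3,1,0,0],[-2,1,1,0],[-2,3,-1,1]] U=[[-1,0,-2,0],[0,2,1,0],[0,0,3,3],[0,0,0,1]]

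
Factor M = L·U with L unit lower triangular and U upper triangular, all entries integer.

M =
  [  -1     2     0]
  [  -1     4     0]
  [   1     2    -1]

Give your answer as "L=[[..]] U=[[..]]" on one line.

  row1 -= 1·row0 → [0,2,0]
  row2 -= -1·row0 → [0,4,-1]
  row2 -= 2·row1 → [0,0,-1]

L=[[1,0,0],[1,1,0],[-1,2,1]] U=[[-1,2,0],[0,2,0],[0,0,-1]]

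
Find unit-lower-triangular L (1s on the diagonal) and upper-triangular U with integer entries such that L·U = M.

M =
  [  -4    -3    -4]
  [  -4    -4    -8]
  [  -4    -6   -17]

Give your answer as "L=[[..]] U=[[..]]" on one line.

  r1 -= 1·r0 → [0,-1,-4]
  r2 -= 1·r0 → [0,-3,-13]
  r2 -= 3·r1 → [0,0,-1]

L=[[1,0,0],[1,1,0],[1,3,1]] U=[[-4,-3,-4],[0,-1,-4],[0,0,-1]]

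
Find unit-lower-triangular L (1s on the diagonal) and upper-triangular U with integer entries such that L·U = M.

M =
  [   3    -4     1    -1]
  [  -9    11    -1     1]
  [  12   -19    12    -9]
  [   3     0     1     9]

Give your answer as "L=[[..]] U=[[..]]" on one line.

L=[[1,0,0,0],[-3,1,0,0],[4,3,1,0],[1,-4,4,1]] U=[[3,-4,1,-1],[0,-1,2,-2],[0,0,2,1],[0,0,0,-2]]

  R1 -= -3·R0 → [0,-1,2,-2]
  R2 -= 4·R0 → [0,-3,8,-5]
  R3 -= 1·R0 → [0,4,0,10]
  R2 -= 3·R1 → [0,0,2,1]
  R3 -= -4·R1 → [0,0,8,2]
  R3 -= 4·R2 → [0,0,0,-2]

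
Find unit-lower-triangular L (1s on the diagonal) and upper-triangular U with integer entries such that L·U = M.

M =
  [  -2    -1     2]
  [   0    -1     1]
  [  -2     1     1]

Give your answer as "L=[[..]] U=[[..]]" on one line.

L=[[1,0,0],[0,1,0],[1,-2,1]] U=[[-2,-1,2],[0,-1,1],[0,0,1]]

  R1 -= 0·R0 → [0,-1,1]
  R2 -= 1·R0 → [0,2,-1]
  R2 -= -2·R1 → [0,0,1]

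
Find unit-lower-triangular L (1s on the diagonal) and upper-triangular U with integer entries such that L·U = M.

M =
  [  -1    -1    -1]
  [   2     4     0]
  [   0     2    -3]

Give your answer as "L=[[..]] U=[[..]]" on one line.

  R1 -= -2·R0 → [0,2,-2]
  R2 -= 0·R0 → [0,2,-3]
  R2 -= 1·R1 → [0,0,-1]

L=[[1,0,0],[-2,1,0],[0,1,1]] U=[[-1,-1,-1],[0,2,-2],[0,0,-1]]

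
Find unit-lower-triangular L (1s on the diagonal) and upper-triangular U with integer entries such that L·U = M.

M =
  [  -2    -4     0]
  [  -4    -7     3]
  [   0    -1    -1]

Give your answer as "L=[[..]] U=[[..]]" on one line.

L=[[1,0,0],[2,1,0],[0,-1,1]] U=[[-2,-4,0],[0,1,3],[0,0,2]]

  row1 -= 2·row0 → [0,1,3]
  row2 -= 0·row0 → [0,-1,-1]
  row2 -= -1·row1 → [0,0,2]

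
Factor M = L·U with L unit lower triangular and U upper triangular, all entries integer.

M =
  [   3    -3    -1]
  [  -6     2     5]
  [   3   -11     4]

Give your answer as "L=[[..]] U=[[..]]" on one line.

L=[[1,0,0],[-2,1,0],[1,2,1]] U=[[3,-3,-1],[0,-4,3],[0,0,-1]]

  R1 -= -2·R0 → [0,-4,3]
  R2 -= 1·R0 → [0,-8,5]
  R2 -= 2·R1 → [0,0,-1]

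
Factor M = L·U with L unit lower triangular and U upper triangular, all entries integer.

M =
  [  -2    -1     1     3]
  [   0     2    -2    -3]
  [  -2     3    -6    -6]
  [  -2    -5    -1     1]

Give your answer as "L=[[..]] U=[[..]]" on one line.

  R1 -= 0·R0 → [0,2,-2,-3]
  R2 -= 1·R0 → [0,4,-7,-9]
  R3 -= 1·R0 → [0,-4,-2,-2]
  R2 -= 2·R1 → [0,0,-3,-3]
  R3 -= -2·R1 → [0,0,-6,-8]
  R3 -= 2·R2 → [0,0,0,-2]

L=[[1,0,0,0],[0,1,0,0],[1,2,1,0],[1,-2,2,1]] U=[[-2,-1,1,3],[0,2,-2,-3],[0,0,-3,-3],[0,0,0,-2]]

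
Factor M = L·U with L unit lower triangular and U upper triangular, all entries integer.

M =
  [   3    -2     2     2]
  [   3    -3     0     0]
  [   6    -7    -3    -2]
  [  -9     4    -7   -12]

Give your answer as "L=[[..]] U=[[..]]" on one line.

L=[[1,0,0,0],[1,1,0,0],[2,3,1,0],[-3,2,-3,1]] U=[[3,-2,2,2],[0,-1,-2,-2],[0,0,-1,0],[0,0,0,-2]]

  R1 -= 1·R0 → [0,-1,-2,-2]
  R2 -= 2·R0 → [0,-3,-7,-6]
  R3 -= -3·R0 → [0,-2,-1,-6]
  R2 -= 3·R1 → [0,0,-1,0]
  R3 -= 2·R1 → [0,0,3,-2]
  R3 -= -3·R2 → [0,0,0,-2]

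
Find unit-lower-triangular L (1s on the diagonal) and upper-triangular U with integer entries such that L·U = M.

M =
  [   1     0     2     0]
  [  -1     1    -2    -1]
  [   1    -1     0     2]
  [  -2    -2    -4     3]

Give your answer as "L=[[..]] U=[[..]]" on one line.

  r1 -= -1·r0 → [0,1,0,-1]
  r2 -= 1·r0 → [0,-1,-2,2]
  r3 -= -2·r0 → [0,-2,0,3]
  r2 -= -1·r1 → [0,0,-2,1]
  r3 -= -2·r1 → [0,0,0,1]
  r3 -= 0·r2 → [0,0,0,1]

L=[[1,0,0,0],[-1,1,0,0],[1,-1,1,0],[-2,-2,0,1]] U=[[1,0,2,0],[0,1,0,-1],[0,0,-2,1],[0,0,0,1]]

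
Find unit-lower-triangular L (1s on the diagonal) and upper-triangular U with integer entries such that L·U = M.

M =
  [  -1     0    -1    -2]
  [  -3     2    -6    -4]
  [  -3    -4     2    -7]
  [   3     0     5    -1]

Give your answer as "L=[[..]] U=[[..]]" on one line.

  R1 -= 3·R0 → [0,2,-3,2]
  R2 -= 3·R0 → [0,-4,5,-1]
  R3 -= -3·R0 → [0,0,2,-7]
  R2 -= -2·R1 → [0,0,-1,3]
  R3 -= 0·R1 → [0,0,2,-7]
  R3 -= -2·R2 → [0,0,0,-1]

L=[[1,0,0,0],[3,1,0,0],[3,-2,1,0],[-3,0,-2,1]] U=[[-1,0,-1,-2],[0,2,-3,2],[0,0,-1,3],[0,0,0,-1]]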